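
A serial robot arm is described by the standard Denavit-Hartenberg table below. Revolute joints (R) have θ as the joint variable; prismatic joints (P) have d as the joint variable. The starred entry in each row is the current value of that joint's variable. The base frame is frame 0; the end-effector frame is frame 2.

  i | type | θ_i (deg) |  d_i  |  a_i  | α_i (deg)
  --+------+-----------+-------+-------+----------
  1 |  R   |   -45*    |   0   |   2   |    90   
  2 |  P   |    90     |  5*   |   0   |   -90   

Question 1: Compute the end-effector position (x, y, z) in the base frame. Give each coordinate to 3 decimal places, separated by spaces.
after link 1: o_1 = (1.4142, -1.4142, 0.0000)
after link 2: o_2 = (-2.1213, -4.9497, 0.0000)

-2.121 -4.950 0.000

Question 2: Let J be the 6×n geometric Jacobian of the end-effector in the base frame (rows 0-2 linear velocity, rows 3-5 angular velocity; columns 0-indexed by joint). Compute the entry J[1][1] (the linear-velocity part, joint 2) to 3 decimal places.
prismatic axis z_1 = (-0.7071,-0.7071,0.0000)
J_v[:, 1] = z_1; J_ω[:, 1] = (0,0,0)
entry J[1][1] = -0.7071

-0.707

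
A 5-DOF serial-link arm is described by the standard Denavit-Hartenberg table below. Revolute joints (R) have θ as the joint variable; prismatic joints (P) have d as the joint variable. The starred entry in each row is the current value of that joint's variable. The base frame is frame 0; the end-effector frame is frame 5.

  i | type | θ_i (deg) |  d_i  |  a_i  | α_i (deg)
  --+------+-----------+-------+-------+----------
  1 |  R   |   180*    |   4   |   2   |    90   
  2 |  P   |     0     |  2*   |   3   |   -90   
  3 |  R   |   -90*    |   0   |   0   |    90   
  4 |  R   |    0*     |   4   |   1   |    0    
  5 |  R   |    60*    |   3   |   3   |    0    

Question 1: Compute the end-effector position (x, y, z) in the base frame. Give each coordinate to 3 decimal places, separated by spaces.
2.000 4.500 6.598

after link 1: o_1 = (-2.0000, 0.0000, 4.0000)
after link 2: o_2 = (-5.0000, 2.0000, 4.0000)
after link 3: o_3 = (-5.0000, 2.0000, 4.0000)
after link 4: o_4 = (-1.0000, 3.0000, 4.0000)
after link 5: o_5 = (2.0000, 4.5000, 6.5981)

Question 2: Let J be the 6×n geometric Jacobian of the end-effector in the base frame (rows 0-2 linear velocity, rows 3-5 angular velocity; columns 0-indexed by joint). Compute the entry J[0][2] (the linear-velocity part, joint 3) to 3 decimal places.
-2.500

axis z_2 = (0.0000,0.0000,1.0000); lever o_n−o_2 = (7.0000,2.5000,2.5981)
cross product → J_v[:, 2] = (-2.5000,7.0000,0.0000)
J_ω[:, 2] = z_2
entry J[0][2] = -2.5000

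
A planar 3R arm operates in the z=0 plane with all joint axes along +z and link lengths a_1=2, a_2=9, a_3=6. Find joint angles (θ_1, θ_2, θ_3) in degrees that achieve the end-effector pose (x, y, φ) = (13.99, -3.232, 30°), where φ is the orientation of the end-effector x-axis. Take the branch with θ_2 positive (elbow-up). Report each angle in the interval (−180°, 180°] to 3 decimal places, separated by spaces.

wrist centre = target − a_3·(cos φ, sin φ) = (8.7938, -6.2320)
cos θ_2 = (116.1696−2²−9²)/(2·2·9) = 0.8658; θ_2 = 30.0233° (elbow-up)
β = atan2(-6.2320,8.7938) = -35.3243°; ψ = atan2(4.5032,9.7924) = 24.6960°
θ_1 = β − ψ = -60.0204°
θ_3 = φ − θ_1 − θ_2 = 59.9970° (wrapped to (-180°,180°])

-60.020 30.023 59.997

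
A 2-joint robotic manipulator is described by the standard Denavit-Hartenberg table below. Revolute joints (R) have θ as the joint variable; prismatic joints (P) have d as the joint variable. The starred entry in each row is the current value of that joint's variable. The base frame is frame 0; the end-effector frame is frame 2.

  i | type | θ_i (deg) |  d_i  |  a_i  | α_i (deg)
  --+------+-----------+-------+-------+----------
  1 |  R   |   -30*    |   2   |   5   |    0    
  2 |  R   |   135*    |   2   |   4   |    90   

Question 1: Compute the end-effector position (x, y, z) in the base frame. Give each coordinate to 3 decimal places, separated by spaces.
after link 1: o_1 = (4.3301, -2.5000, 2.0000)
after link 2: o_2 = (3.2949, 1.3637, 4.0000)

3.295 1.364 4.000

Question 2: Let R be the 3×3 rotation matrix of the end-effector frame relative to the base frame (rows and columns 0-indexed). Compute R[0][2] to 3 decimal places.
0.966

End-effector z-axis (col 2 of R) = (0.9659,0.2588,0.0000)
R[0][2] = 0.9659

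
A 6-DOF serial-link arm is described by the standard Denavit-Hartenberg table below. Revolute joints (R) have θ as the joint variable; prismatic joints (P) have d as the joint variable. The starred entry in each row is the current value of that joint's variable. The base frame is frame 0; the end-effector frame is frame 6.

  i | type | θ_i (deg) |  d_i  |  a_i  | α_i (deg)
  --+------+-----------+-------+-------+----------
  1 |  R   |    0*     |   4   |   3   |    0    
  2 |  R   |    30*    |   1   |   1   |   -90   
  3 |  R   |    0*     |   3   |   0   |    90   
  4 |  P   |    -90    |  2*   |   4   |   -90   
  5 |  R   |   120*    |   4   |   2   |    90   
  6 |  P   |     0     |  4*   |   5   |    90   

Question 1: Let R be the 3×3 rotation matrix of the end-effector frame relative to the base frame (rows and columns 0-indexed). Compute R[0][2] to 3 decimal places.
-0.866

End-effector z-axis (col 2 of R) = (-0.8660,-0.5000,-0.0000)
R[0][2] = -0.8660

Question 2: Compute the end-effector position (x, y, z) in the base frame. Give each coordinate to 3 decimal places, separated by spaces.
7.812 1.665 -1.062

after link 1: o_1 = (3.0000, 0.0000, 4.0000)
after link 2: o_2 = (3.8660, 0.5000, 5.0000)
after link 3: o_3 = (2.3660, 3.0981, 5.0000)
after link 4: o_4 = (4.3660, -0.3660, 7.0000)
after link 5: o_5 = (7.3301, 2.5000, 5.2679)
after link 6: o_6 = (7.8122, 1.6651, -1.0622)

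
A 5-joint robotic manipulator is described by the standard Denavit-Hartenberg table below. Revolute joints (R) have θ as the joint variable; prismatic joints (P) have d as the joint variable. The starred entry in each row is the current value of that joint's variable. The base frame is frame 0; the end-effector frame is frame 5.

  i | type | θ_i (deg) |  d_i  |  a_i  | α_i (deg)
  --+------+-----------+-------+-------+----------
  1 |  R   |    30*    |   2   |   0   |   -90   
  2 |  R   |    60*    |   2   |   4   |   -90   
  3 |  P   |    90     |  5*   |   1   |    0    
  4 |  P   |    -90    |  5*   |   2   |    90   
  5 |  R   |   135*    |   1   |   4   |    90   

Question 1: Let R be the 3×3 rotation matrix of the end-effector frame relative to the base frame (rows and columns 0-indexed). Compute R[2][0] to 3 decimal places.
End-effector x-axis (col 0 of R) = (-0.8365,-0.4830,0.2588)
R[2][0] = 0.2588

0.259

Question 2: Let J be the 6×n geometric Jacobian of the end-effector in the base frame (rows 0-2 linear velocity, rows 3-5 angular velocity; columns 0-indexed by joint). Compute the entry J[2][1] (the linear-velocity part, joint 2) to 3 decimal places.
9.524

axis z_1 = (-0.5000,0.8660,0.0000); lever o_n−o_1 = (-9.2480,-3.0299,-9.1609)
cross product → J_v[:, 1] = (-7.9336,-4.5804,9.5240)
J_ω[:, 1] = z_1
entry J[2][1] = 9.5240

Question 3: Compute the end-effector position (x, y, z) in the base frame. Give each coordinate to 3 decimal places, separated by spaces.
-9.248 -3.030 -7.161

after link 1: o_1 = (0.0000, 0.0000, 2.0000)
after link 2: o_2 = (0.7321, 2.7321, -1.4641)
after link 3: o_3 = (-2.5179, -0.2990, -3.9641)
after link 4: o_4 = (-5.4019, -1.9641, -8.1962)
after link 5: o_5 = (-9.2480, -3.0299, -7.1609)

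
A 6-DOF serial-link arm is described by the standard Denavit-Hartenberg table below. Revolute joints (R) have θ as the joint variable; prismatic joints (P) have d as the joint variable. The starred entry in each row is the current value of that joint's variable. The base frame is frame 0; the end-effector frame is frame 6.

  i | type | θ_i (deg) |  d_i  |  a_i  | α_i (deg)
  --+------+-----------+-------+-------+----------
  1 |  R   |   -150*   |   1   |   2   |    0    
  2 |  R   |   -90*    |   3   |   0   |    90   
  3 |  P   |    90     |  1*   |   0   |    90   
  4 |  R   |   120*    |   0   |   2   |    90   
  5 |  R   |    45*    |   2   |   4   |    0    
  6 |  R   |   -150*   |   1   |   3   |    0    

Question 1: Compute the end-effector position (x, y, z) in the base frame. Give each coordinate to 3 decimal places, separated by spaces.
after link 1: o_1 = (-1.7321, -1.0000, 1.0000)
after link 2: o_2 = (-1.7321, -1.0000, 4.0000)
after link 3: o_3 = (-0.8660, -0.5000, 4.0000)
after link 4: o_4 = (0.6340, 0.3660, 3.0000)
after link 5: o_5 = (2.2071, 4.5403, 3.3178)
after link 6: o_6 = (3.5067, 1.9445, 4.5721)

3.507 1.944 4.572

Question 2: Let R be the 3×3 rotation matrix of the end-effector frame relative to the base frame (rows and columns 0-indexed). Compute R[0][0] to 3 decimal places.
End-effector x-axis (col 0 of R) = (0.2888,-0.9486,0.1294)
R[0][0] = 0.2888

0.289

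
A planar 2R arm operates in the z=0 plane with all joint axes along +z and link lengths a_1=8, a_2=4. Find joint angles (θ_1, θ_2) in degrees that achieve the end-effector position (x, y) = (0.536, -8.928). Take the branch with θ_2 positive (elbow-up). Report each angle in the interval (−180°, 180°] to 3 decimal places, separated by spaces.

-113.130 90.003

cos θ_2 = (79.9965−8²−4²)/(2·8·4) = -0.0001; θ_2 = 90.0032° (elbow-up)
β = atan2(-8.9280,0.5360) = -86.5643°; ψ = atan2(4.0000,7.9998) = 26.5657°
θ_1 = β − ψ = -113.1300°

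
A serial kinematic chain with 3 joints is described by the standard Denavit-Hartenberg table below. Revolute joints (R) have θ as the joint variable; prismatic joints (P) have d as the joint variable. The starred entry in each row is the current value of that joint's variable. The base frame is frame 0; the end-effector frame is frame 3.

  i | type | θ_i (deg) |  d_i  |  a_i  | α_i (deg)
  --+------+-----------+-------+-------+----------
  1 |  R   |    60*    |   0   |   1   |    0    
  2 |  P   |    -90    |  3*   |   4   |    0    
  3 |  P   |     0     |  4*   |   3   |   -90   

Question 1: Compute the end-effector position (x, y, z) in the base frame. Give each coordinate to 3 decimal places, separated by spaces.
after link 1: o_1 = (0.5000, 0.8660, 0.0000)
after link 2: o_2 = (3.9641, -1.1340, 3.0000)
after link 3: o_3 = (6.5622, -2.6340, 7.0000)

6.562 -2.634 7.000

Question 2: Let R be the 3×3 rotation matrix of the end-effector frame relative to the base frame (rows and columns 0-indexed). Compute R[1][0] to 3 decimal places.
End-effector x-axis (col 0 of R) = (0.8660,-0.5000,0.0000)
R[1][0] = -0.5000

-0.500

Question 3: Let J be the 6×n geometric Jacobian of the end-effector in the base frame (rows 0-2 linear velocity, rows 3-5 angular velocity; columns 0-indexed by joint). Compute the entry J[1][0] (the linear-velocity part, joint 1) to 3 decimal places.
6.562

axis z_0 = ẑ; lever o_n−o_0 = (6.5622,-2.6340,7.0000)
cross product → J_v[:, 0] = (2.6340,6.5622,-0.0000)
J_ω[:, 0] = z_0
entry J[1][0] = 6.5622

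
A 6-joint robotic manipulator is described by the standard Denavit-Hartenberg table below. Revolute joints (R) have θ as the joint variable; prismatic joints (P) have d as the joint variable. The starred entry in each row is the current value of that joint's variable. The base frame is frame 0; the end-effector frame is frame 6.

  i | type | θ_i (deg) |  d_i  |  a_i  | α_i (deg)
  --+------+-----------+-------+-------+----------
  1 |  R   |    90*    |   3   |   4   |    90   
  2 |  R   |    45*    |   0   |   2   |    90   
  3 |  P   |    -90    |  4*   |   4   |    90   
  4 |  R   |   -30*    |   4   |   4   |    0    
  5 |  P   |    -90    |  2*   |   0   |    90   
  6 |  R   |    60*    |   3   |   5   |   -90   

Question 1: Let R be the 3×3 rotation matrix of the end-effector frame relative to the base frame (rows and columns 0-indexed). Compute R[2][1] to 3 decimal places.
0.354

End-effector y-axis (col 1 of R) = (-0.8660,-0.3536,0.3536)
R[2][1] = 0.3536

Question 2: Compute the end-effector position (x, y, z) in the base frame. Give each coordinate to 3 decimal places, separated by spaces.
-3.616 -0.946 -3.834

after link 1: o_1 = (0.0000, 4.0000, 3.0000)
after link 2: o_2 = (0.0000, 5.4142, 4.4142)
after link 3: o_3 = (-4.0000, 8.2426, 1.5858)
after link 4: o_4 = (-7.4641, 4.0000, 0.1716)
after link 5: o_5 = (-7.4641, 2.5858, -1.2426)
after link 6: o_6 = (-3.6160, -0.9463, -3.8342)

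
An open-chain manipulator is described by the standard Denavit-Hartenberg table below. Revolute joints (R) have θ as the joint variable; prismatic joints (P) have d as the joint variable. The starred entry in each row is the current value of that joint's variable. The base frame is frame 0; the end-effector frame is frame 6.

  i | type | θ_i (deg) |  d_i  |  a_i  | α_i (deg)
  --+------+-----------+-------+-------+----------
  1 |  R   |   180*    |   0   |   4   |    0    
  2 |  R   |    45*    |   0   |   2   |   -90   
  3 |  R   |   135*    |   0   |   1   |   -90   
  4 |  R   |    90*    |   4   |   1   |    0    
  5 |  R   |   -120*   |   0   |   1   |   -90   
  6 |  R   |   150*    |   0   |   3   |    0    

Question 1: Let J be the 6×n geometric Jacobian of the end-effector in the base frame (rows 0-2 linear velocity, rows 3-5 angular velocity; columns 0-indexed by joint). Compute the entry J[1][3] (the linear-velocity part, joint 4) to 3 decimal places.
-1.878

axis z_3 = (0.5000,0.5000,0.7071); lever o_n−o_3 = (-0.7141,1.8301,2.7464)
cross product → J_v[:, 3] = (0.0791,-1.8781,1.2721)
J_ω[:, 3] = z_3
entry J[1][3] = -1.8781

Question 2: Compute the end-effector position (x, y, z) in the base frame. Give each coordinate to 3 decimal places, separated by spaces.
after link 1: o_1 = (-4.0000, 0.0000, 0.0000)
after link 2: o_2 = (-5.4142, -1.4142, 0.0000)
after link 3: o_3 = (-4.9142, -0.9142, -0.7071)
after link 4: o_4 = (-3.6213, 1.7929, 2.1213)
after link 5: o_5 = (-2.8348, 1.8724, 1.5089)
after link 6: o_6 = (-5.6283, 0.9159, 2.0393)

-5.628 0.916 2.039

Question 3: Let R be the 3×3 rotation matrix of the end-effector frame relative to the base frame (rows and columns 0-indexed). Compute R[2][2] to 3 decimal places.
End-effector z-axis (col 2 of R) = (-0.3624,0.8624,-0.3536)
R[2][2] = -0.3536

-0.354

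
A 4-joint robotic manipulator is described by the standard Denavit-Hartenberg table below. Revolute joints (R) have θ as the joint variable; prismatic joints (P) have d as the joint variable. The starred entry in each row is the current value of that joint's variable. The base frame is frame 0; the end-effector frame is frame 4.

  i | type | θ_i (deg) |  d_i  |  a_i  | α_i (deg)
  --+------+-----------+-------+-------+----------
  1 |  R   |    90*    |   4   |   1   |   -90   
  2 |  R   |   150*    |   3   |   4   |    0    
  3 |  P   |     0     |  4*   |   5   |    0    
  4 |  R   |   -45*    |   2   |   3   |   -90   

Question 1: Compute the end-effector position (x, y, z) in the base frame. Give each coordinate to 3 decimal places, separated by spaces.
-9.000 -7.571 -3.398

after link 1: o_1 = (0.0000, 1.0000, 4.0000)
after link 2: o_2 = (-3.0000, -2.4641, 2.0000)
after link 3: o_3 = (-7.0000, -6.7942, -0.5000)
after link 4: o_4 = (-9.0000, -7.5707, -3.3978)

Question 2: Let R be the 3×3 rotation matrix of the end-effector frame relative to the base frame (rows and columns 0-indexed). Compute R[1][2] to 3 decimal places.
End-effector z-axis (col 2 of R) = (-0.0000,-0.9659,0.2588)
R[1][2] = -0.9659

-0.966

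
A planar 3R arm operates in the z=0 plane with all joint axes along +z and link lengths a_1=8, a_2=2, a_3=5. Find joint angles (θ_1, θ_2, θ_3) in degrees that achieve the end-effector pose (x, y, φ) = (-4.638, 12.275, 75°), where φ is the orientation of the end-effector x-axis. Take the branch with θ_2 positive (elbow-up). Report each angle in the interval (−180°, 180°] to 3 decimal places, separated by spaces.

120.001 45.010 -90.012

wrist centre = target − a_3·(cos φ, sin φ) = (-5.9321, 7.4454)
cos θ_2 = (90.6233−8²−2²)/(2·8·2) = 0.7070; θ_2 = 45.0104° (elbow-up)
β = atan2(7.4454,-5.9321) = 128.5461°; ψ = atan2(1.4145,9.4140) = 8.5449°
θ_1 = β − ψ = 120.0012°
θ_3 = φ − θ_1 − θ_2 = -90.0116° (wrapped to (-180°,180°])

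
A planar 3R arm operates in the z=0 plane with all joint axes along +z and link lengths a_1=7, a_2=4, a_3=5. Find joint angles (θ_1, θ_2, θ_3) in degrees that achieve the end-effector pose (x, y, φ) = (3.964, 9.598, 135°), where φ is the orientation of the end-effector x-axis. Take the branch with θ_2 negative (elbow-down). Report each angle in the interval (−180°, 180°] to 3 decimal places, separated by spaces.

wrist centre = target − a_3·(cos φ, sin φ) = (7.4995, 6.0625)
cos θ_2 = (92.9965−7²−4²)/(2·7·4) = 0.4999; θ_2 = -60.0041° (elbow-down)
β = atan2(6.0625,7.4995) = 38.9513°; ψ = atan2(-3.4642,8.9998) = -21.0531°
θ_1 = β − ψ = 60.0044°
θ_3 = φ − θ_1 − θ_2 = 134.9997° (wrapped to (-180°,180°])

60.004 -60.004 135.000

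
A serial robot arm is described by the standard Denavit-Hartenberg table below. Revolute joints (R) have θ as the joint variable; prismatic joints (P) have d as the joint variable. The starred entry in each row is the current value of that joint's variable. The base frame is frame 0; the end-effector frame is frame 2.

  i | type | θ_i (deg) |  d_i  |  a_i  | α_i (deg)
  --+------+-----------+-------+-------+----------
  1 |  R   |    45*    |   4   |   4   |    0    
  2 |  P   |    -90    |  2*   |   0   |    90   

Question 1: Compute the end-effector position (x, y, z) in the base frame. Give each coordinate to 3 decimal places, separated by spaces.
after link 1: o_1 = (2.8284, 2.8284, 4.0000)
after link 2: o_2 = (2.8284, 2.8284, 6.0000)

2.828 2.828 6.000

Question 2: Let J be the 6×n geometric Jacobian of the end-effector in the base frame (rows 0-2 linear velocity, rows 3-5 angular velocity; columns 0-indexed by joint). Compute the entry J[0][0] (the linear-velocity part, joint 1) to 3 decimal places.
axis z_0 = ẑ; lever o_n−o_0 = (2.8284,2.8284,6.0000)
cross product → J_v[:, 0] = (-2.8284,2.8284,0.0000)
J_ω[:, 0] = z_0
entry J[0][0] = -2.8284

-2.828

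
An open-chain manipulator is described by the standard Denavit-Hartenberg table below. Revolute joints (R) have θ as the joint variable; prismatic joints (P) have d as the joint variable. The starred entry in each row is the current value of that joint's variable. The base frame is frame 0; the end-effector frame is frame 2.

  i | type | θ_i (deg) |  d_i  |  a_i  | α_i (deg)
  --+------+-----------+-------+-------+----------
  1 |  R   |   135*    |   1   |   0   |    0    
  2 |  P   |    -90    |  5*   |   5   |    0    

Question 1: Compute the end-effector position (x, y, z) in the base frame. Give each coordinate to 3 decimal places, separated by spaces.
3.536 3.536 6.000

after link 1: o_1 = (0.0000, 0.0000, 1.0000)
after link 2: o_2 = (3.5355, 3.5355, 6.0000)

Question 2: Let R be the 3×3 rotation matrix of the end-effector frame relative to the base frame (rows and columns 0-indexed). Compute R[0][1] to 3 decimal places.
-0.707

End-effector y-axis (col 1 of R) = (-0.7071,0.7071,0.0000)
R[0][1] = -0.7071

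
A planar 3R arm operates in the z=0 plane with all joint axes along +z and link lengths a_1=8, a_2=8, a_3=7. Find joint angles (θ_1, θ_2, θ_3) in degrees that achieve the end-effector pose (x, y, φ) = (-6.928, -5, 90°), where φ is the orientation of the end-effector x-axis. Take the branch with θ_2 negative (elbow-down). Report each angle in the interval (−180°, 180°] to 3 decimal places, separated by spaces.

wrist centre = target − a_3·(cos φ, sin φ) = (-6.9280, -12.0000)
cos θ_2 = (191.9972−8²−8²)/(2·8·8) = 0.5000; θ_2 = -60.0015° (elbow-down)
β = atan2(-12.0000,-6.9280) = -119.9993°; ψ = atan2(-6.9283,11.9998) = -30.0007°
θ_1 = β − ψ = -89.9985°
θ_3 = φ − θ_1 − θ_2 = -120.0000° (wrapped to (-180°,180°])

-89.999 -60.001 -120.000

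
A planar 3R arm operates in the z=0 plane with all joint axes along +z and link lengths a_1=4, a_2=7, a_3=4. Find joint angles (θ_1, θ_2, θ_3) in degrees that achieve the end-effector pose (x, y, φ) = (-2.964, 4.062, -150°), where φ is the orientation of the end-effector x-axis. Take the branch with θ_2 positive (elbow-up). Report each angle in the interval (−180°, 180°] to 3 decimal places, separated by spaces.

-0.003 120.002 90.001

wrist centre = target − a_3·(cos φ, sin φ) = (0.5001, 6.0620)
cos θ_2 = (36.9979−4²−7²)/(2·4·7) = -0.5000; θ_2 = 120.0024° (elbow-up)
β = atan2(6.0620,0.5001) = 85.2839°; ψ = atan2(6.0620,0.4997) = 85.2873°
θ_1 = β − ψ = -0.0034°
θ_3 = φ − θ_1 − θ_2 = 90.0010° (wrapped to (-180°,180°])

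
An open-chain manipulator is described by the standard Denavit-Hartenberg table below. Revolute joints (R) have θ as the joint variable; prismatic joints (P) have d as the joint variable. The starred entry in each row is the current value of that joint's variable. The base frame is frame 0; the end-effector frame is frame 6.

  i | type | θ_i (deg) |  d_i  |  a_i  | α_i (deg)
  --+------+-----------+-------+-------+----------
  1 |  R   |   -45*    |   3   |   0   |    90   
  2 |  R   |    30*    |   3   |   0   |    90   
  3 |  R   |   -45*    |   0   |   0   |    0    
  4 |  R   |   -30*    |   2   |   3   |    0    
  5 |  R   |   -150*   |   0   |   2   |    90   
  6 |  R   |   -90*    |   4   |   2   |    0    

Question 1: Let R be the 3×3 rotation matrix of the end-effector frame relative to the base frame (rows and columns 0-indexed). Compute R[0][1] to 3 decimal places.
End-effector y-axis (col 1 of R) = (-0.9330,-0.0670,-0.3536)
R[0][1] = -0.9330

-0.933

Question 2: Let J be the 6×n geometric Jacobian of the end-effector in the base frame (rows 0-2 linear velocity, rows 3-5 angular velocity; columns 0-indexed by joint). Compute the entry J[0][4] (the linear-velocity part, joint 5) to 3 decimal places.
-3.598

axis z_4 = (0.3536,-0.3536,-0.8660); lever o_n−o_4 = (-2.8411,-3.1589,2.4392)
cross product → J_v[:, 4] = (-3.5981,1.5981,-2.1213)
J_ω[:, 4] = z_4
entry J[0][4] = -3.5981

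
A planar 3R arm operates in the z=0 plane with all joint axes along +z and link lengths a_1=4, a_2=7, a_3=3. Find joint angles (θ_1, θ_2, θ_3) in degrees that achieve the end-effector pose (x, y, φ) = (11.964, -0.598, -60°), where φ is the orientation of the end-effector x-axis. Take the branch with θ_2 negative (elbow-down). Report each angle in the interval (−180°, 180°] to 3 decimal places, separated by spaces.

wrist centre = target − a_3·(cos φ, sin φ) = (10.4640, 2.0001)
cos θ_2 = (113.4956−4²−7²)/(2·4·7) = 0.8660; θ_2 = -30.0037° (elbow-down)
β = atan2(2.0001,10.4640) = 10.8209°; ψ = atan2(-3.5004,10.0620) = -19.1820°
θ_1 = β − ψ = 30.0029°
θ_3 = φ − θ_1 − θ_2 = -59.9992° (wrapped to (-180°,180°])

30.003 -30.004 -59.999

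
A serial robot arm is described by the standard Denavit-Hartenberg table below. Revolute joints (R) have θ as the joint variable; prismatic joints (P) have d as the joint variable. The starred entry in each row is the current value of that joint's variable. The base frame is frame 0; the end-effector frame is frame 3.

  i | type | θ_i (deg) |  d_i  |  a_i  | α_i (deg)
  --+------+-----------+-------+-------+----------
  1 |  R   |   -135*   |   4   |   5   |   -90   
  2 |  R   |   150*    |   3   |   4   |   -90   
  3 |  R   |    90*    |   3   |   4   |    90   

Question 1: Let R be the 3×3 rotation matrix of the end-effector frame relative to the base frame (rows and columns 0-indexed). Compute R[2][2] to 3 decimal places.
End-effector z-axis (col 2 of R) = (0.6124,0.6124,-0.5000)
R[2][2] = -0.5000

-0.500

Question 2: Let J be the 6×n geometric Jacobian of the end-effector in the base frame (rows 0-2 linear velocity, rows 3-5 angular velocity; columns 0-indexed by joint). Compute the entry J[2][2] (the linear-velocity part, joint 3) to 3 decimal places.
axis z_2 = (0.3536,0.3536,0.8660); lever o_n−o_2 = (-1.7678,3.8891,2.5981)
cross product → J_v[:, 2] = (-2.4495,-2.4495,2.0000)
J_ω[:, 2] = z_2
entry J[2][2] = 2.0000

2.000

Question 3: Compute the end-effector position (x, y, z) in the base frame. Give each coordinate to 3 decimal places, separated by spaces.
-0.732 0.682 4.598

after link 1: o_1 = (-3.5355, -3.5355, 4.0000)
after link 2: o_2 = (1.0353, -3.2074, 2.0000)
after link 3: o_3 = (-0.7325, 0.6817, 4.5981)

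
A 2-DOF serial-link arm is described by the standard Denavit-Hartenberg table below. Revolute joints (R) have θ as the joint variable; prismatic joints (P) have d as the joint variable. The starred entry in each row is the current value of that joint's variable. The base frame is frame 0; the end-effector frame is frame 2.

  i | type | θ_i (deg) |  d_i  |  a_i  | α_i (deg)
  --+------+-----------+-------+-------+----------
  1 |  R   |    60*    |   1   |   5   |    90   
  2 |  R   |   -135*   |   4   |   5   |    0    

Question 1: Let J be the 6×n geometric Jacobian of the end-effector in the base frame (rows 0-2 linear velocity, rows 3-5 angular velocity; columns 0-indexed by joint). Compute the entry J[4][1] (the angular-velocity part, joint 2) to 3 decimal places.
axis z_1 = (0.8660,-0.5000,0.0000); lever o_n−o_1 = (1.6963,-5.0619,-3.5355)
cross product → J_v[:, 1] = (1.7678,3.0619,-3.5355)
J_ω[:, 1] = z_1
entry J[4][1] = -0.5000

-0.500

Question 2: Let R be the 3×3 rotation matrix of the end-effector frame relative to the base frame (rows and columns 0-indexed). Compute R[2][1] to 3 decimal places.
-0.707

End-effector y-axis (col 1 of R) = (0.3536,0.6124,-0.7071)
R[2][1] = -0.7071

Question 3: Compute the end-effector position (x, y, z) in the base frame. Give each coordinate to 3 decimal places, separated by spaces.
after link 1: o_1 = (2.5000, 4.3301, 1.0000)
after link 2: o_2 = (4.1963, -0.7317, -2.5355)

4.196 -0.732 -2.536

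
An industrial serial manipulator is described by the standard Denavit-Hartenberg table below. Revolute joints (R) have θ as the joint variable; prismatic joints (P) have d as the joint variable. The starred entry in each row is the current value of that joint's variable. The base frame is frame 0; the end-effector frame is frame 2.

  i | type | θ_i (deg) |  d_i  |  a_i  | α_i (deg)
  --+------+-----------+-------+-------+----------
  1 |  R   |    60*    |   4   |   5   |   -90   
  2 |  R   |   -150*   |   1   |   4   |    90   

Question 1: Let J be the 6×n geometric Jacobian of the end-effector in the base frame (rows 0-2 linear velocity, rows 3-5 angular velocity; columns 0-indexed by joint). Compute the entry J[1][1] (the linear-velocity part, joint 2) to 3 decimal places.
1.732

axis z_1 = (-0.8660,0.5000,0.0000); lever o_n−o_1 = (-2.5981,-2.5000,2.0000)
cross product → J_v[:, 1] = (1.0000,1.7321,3.4641)
J_ω[:, 1] = z_1
entry J[1][1] = 1.7321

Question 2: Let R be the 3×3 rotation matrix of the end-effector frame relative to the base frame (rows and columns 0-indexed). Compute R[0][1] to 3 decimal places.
End-effector y-axis (col 1 of R) = (-0.8660,0.5000,0.0000)
R[0][1] = -0.8660

-0.866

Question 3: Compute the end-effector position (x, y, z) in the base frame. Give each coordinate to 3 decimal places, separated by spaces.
-0.098 1.830 6.000

after link 1: o_1 = (2.5000, 4.3301, 4.0000)
after link 2: o_2 = (-0.0981, 1.8301, 6.0000)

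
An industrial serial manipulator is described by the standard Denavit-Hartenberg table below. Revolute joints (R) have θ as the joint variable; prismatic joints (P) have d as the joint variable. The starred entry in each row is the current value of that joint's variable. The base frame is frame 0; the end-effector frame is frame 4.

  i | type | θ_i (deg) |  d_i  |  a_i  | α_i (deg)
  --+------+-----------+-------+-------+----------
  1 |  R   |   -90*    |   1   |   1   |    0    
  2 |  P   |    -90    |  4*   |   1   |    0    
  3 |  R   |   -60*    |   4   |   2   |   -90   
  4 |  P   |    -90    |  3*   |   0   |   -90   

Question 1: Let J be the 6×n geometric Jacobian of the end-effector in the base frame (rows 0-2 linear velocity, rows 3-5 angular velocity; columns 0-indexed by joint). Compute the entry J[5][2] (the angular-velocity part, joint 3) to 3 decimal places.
1.000

axis z_2 = (0.0000,0.0000,1.0000); lever o_n−o_2 = (-3.5981,0.2321,4.0000)
cross product → J_v[:, 2] = (-0.2321,-3.5981,0.0000)
J_ω[:, 2] = z_2
entry J[5][2] = 1.0000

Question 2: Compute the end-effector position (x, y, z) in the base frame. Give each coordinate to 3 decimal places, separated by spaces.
-4.598 -0.768 9.000

after link 1: o_1 = (0.0000, -1.0000, 1.0000)
after link 2: o_2 = (-1.0000, -1.0000, 5.0000)
after link 3: o_3 = (-2.0000, 0.7321, 9.0000)
after link 4: o_4 = (-4.5981, -0.7679, 9.0000)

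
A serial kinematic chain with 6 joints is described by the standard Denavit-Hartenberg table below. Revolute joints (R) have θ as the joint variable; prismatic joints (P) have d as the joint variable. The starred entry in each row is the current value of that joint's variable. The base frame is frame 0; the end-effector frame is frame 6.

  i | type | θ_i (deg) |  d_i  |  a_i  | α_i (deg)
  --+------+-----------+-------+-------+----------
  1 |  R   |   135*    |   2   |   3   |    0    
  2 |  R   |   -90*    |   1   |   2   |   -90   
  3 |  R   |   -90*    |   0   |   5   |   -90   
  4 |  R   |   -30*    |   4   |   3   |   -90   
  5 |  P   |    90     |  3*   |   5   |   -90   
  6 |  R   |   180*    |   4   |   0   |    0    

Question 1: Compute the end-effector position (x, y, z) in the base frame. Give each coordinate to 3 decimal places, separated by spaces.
0.776 0.638 8.634

after link 1: o_1 = (-2.1213, 2.1213, 2.0000)
after link 2: o_2 = (-0.7071, 3.5355, 3.0000)
after link 3: o_3 = (-0.7071, 3.5355, 8.0000)
after link 4: o_4 = (1.0607, 7.4246, 10.5981)
after link 5: o_5 = (-0.6378, 2.0520, 12.0981)
after link 6: o_6 = (0.7765, 0.6378, 8.6340)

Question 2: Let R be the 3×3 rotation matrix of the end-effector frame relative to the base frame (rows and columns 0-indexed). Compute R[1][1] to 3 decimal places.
-0.612

End-effector y-axis (col 1 of R) = (0.6124,-0.6124,0.5000)
R[1][1] = -0.6124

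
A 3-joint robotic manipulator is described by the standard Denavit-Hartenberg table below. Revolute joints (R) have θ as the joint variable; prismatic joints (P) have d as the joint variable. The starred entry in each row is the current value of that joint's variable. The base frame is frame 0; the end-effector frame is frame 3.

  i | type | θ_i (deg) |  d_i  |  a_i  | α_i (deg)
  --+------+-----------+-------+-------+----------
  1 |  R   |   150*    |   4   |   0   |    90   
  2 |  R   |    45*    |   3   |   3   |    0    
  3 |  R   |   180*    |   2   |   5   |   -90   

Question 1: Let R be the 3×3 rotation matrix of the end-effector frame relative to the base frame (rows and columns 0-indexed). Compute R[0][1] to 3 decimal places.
-0.500

End-effector y-axis (col 1 of R) = (-0.5000,-0.8660,-0.0000)
R[0][1] = -0.5000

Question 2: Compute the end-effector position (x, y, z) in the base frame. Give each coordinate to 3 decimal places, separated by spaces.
3.725 3.623 2.586

after link 1: o_1 = (0.0000, 0.0000, 4.0000)
after link 2: o_2 = (-0.3371, 3.6587, 6.1213)
after link 3: o_3 = (3.7247, 3.6230, 2.5858)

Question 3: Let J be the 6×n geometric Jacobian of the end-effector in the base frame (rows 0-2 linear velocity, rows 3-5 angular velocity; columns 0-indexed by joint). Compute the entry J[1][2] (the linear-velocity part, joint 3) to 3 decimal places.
axis z_2 = (0.5000,0.8660,0.0000); lever o_n−o_2 = (4.0619,-0.0357,-3.5355)
cross product → J_v[:, 2] = (-3.0619,1.7678,-3.5355)
J_ω[:, 2] = z_2
entry J[1][2] = 1.7678

1.768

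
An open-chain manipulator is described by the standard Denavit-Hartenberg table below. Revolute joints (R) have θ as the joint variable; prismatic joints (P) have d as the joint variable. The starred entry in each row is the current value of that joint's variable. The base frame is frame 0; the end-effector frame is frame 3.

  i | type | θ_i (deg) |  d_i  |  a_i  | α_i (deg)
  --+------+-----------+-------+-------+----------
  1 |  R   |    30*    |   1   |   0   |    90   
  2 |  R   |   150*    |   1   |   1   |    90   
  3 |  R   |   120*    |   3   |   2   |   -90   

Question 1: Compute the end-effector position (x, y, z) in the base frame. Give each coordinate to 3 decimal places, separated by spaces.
2.665 -1.616 3.598

after link 1: o_1 = (0.0000, 0.0000, 1.0000)
after link 2: o_2 = (-0.2500, -1.2990, 1.5000)
after link 3: o_3 = (2.6651, -1.6160, 3.5981)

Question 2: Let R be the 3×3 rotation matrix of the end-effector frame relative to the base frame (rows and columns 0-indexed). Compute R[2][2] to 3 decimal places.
-0.433

End-effector z-axis (col 2 of R) = (0.3995,0.8080,-0.4330)
R[2][2] = -0.4330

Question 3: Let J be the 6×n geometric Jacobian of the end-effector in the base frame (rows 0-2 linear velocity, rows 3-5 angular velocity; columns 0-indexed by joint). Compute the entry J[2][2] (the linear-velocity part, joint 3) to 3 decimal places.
-0.866

axis z_2 = (0.4330,0.2500,0.8660); lever o_n−o_2 = (2.9151,-0.3170,2.0981)
cross product → J_v[:, 2] = (0.7990,1.6160,-0.8660)
J_ω[:, 2] = z_2
entry J[2][2] = -0.8660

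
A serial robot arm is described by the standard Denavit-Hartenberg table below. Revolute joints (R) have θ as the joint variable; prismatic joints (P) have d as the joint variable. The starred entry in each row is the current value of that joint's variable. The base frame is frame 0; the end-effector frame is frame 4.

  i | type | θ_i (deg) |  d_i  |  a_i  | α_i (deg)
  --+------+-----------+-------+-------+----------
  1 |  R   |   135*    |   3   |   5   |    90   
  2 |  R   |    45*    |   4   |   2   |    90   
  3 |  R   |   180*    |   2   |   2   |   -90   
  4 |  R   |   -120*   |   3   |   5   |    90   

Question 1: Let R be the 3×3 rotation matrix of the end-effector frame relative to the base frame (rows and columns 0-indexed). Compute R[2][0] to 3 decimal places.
End-effector x-axis (col 0 of R) = (-0.6830,0.6830,-0.2588)
R[2][0] = -0.2588

-0.259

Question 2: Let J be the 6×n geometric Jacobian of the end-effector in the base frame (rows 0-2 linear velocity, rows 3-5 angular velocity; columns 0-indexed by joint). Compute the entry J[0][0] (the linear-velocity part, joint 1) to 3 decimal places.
-8.658

axis z_0 = ẑ; lever o_n−o_0 = (-7.2435,8.6577,0.2917)
cross product → J_v[:, 0] = (-8.6577,-7.2435,0.0000)
J_ω[:, 0] = z_0
entry J[0][0] = -8.6577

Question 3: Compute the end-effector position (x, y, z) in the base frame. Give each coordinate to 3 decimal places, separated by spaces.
-7.243 8.658 0.292

after link 1: o_1 = (-3.5355, 3.5355, 3.0000)
after link 2: o_2 = (-1.7071, 7.3640, 4.4142)
after link 3: o_3 = (-1.7071, 7.3640, 1.5858)
after link 4: o_4 = (-7.2435, 8.6577, 0.2917)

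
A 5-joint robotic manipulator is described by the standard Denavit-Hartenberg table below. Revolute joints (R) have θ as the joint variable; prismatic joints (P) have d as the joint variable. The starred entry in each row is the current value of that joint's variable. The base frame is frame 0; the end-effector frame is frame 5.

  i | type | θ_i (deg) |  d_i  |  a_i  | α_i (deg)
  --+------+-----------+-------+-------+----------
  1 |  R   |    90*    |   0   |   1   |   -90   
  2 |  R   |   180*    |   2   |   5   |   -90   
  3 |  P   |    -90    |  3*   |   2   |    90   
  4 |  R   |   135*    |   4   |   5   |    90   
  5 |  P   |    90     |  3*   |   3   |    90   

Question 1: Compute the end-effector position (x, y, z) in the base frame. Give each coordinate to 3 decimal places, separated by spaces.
-2.586 3.000 8.657

after link 1: o_1 = (0.0000, 1.0000, 0.0000)
after link 2: o_2 = (-2.0000, -4.0000, -0.0000)
after link 3: o_3 = (-4.0000, -4.0000, 3.0000)
after link 4: o_4 = (-0.4645, -0.0000, 6.5355)
after link 5: o_5 = (-2.5858, 3.0000, 8.6569)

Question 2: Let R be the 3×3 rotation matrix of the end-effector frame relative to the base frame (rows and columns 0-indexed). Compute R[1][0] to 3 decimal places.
1.000

End-effector x-axis (col 0 of R) = (0.0000,1.0000,0.0000)
R[1][0] = 1.0000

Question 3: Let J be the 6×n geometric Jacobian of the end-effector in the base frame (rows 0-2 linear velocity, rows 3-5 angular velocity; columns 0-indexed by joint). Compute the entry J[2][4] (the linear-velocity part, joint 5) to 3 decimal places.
prismatic axis z_4 = (-0.7071,-0.0000,0.7071)
J_v[:, 4] = z_4; J_ω[:, 4] = (0,0,0)
entry J[2][4] = 0.7071

0.707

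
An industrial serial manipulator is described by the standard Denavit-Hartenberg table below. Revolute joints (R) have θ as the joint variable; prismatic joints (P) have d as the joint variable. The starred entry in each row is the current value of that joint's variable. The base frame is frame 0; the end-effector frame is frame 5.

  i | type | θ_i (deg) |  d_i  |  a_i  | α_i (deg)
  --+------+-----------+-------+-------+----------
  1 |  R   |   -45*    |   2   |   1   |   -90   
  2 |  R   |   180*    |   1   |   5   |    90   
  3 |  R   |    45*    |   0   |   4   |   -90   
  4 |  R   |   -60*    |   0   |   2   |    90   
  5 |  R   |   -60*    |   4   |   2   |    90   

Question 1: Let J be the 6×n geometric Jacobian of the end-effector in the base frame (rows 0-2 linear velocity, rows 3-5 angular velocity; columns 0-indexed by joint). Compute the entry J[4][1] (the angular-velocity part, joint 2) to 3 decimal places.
0.707

axis z_1 = (0.7071,0.7071,0.0000); lever o_n−o_1 = (-4.5605,6.2785,-4.5981)
cross product → J_v[:, 1] = (-3.2513,3.2513,7.6643)
J_ω[:, 1] = z_1
entry J[4][1] = 0.7071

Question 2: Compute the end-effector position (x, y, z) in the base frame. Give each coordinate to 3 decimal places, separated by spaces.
after link 1: o_1 = (0.7071, -0.7071, 2.0000)
after link 2: o_2 = (-2.1213, 3.5355, 2.0000)
after link 3: o_3 = (-2.1213, 7.5355, 2.0000)
after link 4: o_4 = (-2.1213, 8.5355, 0.2679)
after link 5: o_5 = (-3.8534, 5.5714, -2.5981)

-3.853 5.571 -2.598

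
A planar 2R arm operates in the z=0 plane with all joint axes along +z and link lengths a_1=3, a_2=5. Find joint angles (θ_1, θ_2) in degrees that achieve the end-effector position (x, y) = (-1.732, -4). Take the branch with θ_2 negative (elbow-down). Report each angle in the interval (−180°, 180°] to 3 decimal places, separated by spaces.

cos θ_2 = (18.9998−3²−5²)/(2·3·5) = -0.5000; θ_2 = -120.0004° (elbow-down)
β = atan2(-4.0000,-1.7320) = -113.4126°; ψ = atan2(-4.3301,0.5000) = -83.4136°
θ_1 = β − ψ = -29.9990°

-29.999 -120.000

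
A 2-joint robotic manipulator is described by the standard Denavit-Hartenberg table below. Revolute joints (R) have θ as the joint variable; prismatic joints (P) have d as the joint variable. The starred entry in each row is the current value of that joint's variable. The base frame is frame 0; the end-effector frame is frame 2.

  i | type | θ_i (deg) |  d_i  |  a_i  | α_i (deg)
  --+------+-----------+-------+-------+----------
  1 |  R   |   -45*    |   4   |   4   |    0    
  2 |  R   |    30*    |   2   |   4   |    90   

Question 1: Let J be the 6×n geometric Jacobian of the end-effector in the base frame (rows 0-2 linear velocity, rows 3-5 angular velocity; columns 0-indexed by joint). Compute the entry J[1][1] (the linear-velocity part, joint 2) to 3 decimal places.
axis z_1 = (0.0000,0.0000,1.0000); lever o_n−o_1 = (3.8637,-1.0353,2.0000)
cross product → J_v[:, 1] = (1.0353,3.8637,-0.0000)
J_ω[:, 1] = z_1
entry J[1][1] = 3.8637

3.864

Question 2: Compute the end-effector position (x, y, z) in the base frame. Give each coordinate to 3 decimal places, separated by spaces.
after link 1: o_1 = (2.8284, -2.8284, 4.0000)
after link 2: o_2 = (6.6921, -3.8637, 6.0000)

6.692 -3.864 6.000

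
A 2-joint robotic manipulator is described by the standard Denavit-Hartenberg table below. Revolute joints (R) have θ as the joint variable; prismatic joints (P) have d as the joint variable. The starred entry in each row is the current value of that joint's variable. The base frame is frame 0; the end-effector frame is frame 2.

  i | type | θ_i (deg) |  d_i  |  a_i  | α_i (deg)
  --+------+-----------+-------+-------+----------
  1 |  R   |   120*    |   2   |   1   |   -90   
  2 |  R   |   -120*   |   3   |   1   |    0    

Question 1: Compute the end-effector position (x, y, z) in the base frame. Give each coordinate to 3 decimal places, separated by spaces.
-2.848 -1.067 2.866

after link 1: o_1 = (-0.5000, 0.8660, 2.0000)
after link 2: o_2 = (-2.8481, -1.0670, 2.8660)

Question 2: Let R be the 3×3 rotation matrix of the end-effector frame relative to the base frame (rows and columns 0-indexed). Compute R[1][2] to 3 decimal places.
-0.500

End-effector z-axis (col 2 of R) = (-0.8660,-0.5000,0.0000)
R[1][2] = -0.5000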